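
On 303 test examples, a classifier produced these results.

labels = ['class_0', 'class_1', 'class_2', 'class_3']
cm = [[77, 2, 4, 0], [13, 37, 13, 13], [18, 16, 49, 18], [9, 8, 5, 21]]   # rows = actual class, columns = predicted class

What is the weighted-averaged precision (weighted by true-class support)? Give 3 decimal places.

0.615

Per-class precision (TP/(TP+FP)):
  class_0: TP=77, FP=13+18+9=40 → 77/117 = 0.6581
  class_1: TP=37, FP=2+16+8=26 → 37/63 = 0.5873
  class_2: TP=49, FP=4+13+5=22 → 49/71 = 0.6901
  class_3: TP=21, FP=0+13+18=31 → 21/52 = 0.4038
Weighted-precision = Σ (supportᵢ/N)·precisionᵢ with N=303: (83/303)·0.6581 + (76/303)·0.5873 + (101/303)·0.6901 + (43/303)·0.4038 = 0.615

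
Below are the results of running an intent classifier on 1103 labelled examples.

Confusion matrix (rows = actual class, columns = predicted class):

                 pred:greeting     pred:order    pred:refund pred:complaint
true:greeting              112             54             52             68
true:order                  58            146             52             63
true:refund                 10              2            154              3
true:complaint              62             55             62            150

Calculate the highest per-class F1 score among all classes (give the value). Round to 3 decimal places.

0.630

Per-class F1 score (2·TP/(2·TP+FP+FN)):
  greeting: TP=112, FP=58+10+62=130, FN=54+52+68=174 → 224/528 = 0.4242
  order: TP=146, FP=54+2+55=111, FN=58+52+63=173 → 292/576 = 0.5069
  refund: TP=154, FP=52+52+62=166, FN=10+2+3=15 → 308/489 = 0.6299
  complaint: TP=150, FP=68+63+3=134, FN=62+55+62=179 → 300/613 = 0.4894
Highest is class 'refund' with F1 score = 0.630.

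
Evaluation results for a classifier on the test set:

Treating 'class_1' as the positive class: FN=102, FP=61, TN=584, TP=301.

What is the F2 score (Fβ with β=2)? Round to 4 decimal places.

0.7624

Fβ = (1+β²)·TP / ((1+β²)·TP + β²·FN + FP), with β²=4
= 5·301 / (5·301 + 4·102 + 61) = 0.7624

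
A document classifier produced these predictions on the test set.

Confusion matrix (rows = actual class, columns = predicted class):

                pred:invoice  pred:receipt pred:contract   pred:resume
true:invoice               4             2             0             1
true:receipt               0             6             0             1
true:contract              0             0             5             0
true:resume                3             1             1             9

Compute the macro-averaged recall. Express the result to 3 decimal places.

0.768

Per-class recall (TP/(TP+FN)):
  invoice: TP=4, FN=2+0+1=3 → 4/7 = 0.5714
  receipt: TP=6, FN=0+0+1=1 → 6/7 = 0.8571
  contract: TP=5, FN=0+0+0=0 → 5/5 = 1.0000
  resume: TP=9, FN=3+1+1=5 → 9/14 = 0.6429
Macro-recall = mean = (0.5714 + 0.8571 + 1.0000 + 0.6429) / 4 = 0.768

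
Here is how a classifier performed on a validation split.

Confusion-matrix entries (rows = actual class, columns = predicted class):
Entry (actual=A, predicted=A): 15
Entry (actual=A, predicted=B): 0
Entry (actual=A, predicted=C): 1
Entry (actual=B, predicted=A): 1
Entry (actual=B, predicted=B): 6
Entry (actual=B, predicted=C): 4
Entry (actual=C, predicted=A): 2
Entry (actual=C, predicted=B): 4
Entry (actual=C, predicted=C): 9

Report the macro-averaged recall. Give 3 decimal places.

0.694

Per-class recall (TP/(TP+FN)):
  A: TP=15, FN=0+1=1 → 15/16 = 0.9375
  B: TP=6, FN=1+4=5 → 6/11 = 0.5455
  C: TP=9, FN=2+4=6 → 9/15 = 0.6000
Macro-recall = mean = (0.9375 + 0.5455 + 0.6000) / 3 = 0.694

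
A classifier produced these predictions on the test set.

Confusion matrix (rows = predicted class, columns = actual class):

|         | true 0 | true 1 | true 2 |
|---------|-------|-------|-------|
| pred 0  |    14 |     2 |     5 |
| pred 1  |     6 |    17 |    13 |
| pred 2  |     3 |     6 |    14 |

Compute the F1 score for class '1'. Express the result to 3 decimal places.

0.557

Treat '1' as positive and all other classes as negative.
F1 score = 2·TP/(2·TP+FP+FN).
1: TP=17, FP=6+13=19, FN=2+6=8 → 34/61 = 0.5574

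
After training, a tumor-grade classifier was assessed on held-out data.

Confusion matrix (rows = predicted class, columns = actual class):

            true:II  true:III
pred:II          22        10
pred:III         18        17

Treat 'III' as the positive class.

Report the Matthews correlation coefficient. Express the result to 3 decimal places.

0.176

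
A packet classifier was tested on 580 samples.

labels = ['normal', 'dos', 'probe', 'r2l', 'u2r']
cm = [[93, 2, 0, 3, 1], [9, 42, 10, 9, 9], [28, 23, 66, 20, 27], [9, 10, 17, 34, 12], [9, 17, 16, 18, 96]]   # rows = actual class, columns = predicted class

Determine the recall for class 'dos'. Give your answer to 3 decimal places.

0.532

One-vs-rest for 'dos': TP = diagonal; FP = other classes predicted 'dos'; FN = 'dos' predicted as other.
recall = TP/(TP+FN).
dos: TP=42, FN=9+10+9+9=37 → 42/79 = 0.5316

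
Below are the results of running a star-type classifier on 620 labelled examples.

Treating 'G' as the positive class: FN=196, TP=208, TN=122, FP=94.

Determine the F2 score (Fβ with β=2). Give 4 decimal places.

0.5422

Fβ = (1+β²)·TP / ((1+β²)·TP + β²·FN + FP), with β²=4
= 5·208 / (5·208 + 4·196 + 94) = 0.5422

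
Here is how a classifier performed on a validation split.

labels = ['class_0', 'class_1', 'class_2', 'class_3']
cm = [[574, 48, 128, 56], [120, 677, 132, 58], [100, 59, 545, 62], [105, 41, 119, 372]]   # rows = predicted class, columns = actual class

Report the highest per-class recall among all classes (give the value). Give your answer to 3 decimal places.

0.821

Per-class recall (TP/(TP+FN)):
  class_0: TP=574, FN=120+100+105=325 → 574/899 = 0.6385
  class_1: TP=677, FN=48+59+41=148 → 677/825 = 0.8206
  class_2: TP=545, FN=128+132+119=379 → 545/924 = 0.5898
  class_3: TP=372, FN=56+58+62=176 → 372/548 = 0.6788
Highest is class 'class_1' with recall = 0.821.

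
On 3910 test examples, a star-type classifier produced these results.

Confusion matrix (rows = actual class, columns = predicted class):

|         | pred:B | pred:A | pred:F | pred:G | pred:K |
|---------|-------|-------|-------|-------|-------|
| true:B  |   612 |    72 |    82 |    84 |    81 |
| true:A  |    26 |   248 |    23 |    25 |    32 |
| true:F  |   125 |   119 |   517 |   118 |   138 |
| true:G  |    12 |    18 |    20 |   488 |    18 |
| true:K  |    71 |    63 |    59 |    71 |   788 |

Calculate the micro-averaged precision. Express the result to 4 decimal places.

0.6785

Micro-averaging pools counts across classes: ΣTP=2653, ΣFP=1257, ΣFN=1257.
Micro-precision = TP/(TP+FP) on pooled counts = 0.6785 (equals overall accuracy in single-label multiclass).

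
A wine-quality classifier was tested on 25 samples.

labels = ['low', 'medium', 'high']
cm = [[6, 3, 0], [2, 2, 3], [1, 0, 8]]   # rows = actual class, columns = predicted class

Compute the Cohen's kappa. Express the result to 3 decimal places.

Observed agreement pₒ = trace/N = 16/25 = 0.6400
Expected agreement pₑ = Σ (rowᵢ·colᵢ)/N² = (9·9 + 7·5 + 9·11)/25² = 0.3440
κ = (pₒ − pₑ)/(1 − pₑ) = (0.6400 − 0.3440)/(1 − 0.3440) = 0.451

0.451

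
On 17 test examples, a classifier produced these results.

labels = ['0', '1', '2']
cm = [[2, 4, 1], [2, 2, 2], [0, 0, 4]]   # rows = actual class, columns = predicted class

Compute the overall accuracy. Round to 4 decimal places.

Accuracy = trace / total = (2+2+4=8) / 17 = 8/17 = 0.4706

0.4706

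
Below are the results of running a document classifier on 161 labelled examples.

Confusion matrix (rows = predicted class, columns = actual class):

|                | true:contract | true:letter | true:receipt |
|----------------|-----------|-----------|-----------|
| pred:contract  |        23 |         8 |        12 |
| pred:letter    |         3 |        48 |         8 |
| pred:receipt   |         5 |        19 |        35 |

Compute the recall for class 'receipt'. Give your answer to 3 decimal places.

0.636

One-vs-rest for 'receipt': TP = diagonal; FP = other classes predicted 'receipt'; FN = 'receipt' predicted as other.
recall = TP/(TP+FN).
receipt: TP=35, FN=12+8=20 → 35/55 = 0.6364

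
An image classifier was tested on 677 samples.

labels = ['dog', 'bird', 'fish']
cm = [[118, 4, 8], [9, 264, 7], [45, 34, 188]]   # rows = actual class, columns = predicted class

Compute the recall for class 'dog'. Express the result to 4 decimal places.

Treat 'dog' as positive and all other classes as negative.
recall = TP/(TP+FN).
dog: TP=118, FN=4+8=12 → 118/130 = 0.90769

0.9077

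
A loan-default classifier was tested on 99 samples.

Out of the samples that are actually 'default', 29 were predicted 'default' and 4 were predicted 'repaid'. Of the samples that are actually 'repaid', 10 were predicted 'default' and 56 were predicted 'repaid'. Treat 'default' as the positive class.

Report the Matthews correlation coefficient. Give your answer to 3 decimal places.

0.702

MCC = (TP·TN − FP·FN) / √((TP+FP)(TP+FN)(TN+FP)(TN+FN))
Numerator = 29·56 − 10·4 = 1584
Denominator = √(39·33·66·60) = √5096520 = 2257.5473
MCC = 1584 / 2257.5473 = 0.702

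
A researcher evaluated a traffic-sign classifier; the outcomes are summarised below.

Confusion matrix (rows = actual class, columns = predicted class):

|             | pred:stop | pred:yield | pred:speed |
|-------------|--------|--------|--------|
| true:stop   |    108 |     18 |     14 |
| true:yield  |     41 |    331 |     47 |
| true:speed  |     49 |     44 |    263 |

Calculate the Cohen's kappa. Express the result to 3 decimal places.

Observed agreement pₒ = trace/N = 702/915 = 0.7672
Expected agreement pₑ = Σ (rowᵢ·colᵢ)/N² = (140·198 + 419·393 + 356·324)/915² = 0.3676
κ = (pₒ − pₑ)/(1 − pₑ) = (0.7672 − 0.3676)/(1 − 0.3676) = 0.632

0.632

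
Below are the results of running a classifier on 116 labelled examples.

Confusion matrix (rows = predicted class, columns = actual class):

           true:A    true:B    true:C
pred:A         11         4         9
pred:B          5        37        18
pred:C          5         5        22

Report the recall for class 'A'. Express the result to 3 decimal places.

0.524

Take TP from the diagonal, FP from the rest of the 'A' prediction marginal, FN from the rest of the 'A' actual marginal.
recall = TP/(TP+FN).
A: TP=11, FN=5+5=10 → 11/21 = 0.5238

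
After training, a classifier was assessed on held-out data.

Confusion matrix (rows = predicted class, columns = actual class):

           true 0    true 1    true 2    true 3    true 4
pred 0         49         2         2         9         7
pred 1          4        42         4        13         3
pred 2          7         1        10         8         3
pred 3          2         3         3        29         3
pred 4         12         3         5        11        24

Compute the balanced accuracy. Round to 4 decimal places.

Balanced accuracy = mean of per-class recall.
  0: recall = 49/74 = 0.66216
  1: recall = 42/51 = 0.82353
  2: recall = 10/24 = 0.41667
  3: recall = 29/70 = 0.41429
  4: recall = 24/40 = 0.60000
Mean = (0.66216 + 0.82353 + 0.41667 + 0.41429 + 0.60000) / 5 = 0.5833

0.5833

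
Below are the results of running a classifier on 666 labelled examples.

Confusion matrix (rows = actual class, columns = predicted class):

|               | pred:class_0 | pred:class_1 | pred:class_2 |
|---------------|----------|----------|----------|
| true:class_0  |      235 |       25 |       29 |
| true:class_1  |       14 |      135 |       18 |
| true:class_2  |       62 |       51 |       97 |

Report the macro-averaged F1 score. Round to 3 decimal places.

Per-class F1 score (2·TP/(2·TP+FP+FN)):
  class_0: TP=235, FP=14+62=76, FN=25+29=54 → 470/600 = 0.7833
  class_1: TP=135, FP=25+51=76, FN=14+18=32 → 270/378 = 0.7143
  class_2: TP=97, FP=29+18=47, FN=62+51=113 → 194/354 = 0.5480
Macro-F1 score = mean = (0.7833 + 0.7143 + 0.5480) / 3 = 0.682

0.682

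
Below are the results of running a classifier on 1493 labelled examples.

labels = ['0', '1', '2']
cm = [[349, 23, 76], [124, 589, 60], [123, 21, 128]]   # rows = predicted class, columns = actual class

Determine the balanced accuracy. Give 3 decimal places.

0.667

Balanced accuracy = mean of per-class recall.
  0: recall = 349/596 = 0.5856
  1: recall = 589/633 = 0.9305
  2: recall = 128/264 = 0.4848
Mean = (0.5856 + 0.9305 + 0.4848) / 3 = 0.667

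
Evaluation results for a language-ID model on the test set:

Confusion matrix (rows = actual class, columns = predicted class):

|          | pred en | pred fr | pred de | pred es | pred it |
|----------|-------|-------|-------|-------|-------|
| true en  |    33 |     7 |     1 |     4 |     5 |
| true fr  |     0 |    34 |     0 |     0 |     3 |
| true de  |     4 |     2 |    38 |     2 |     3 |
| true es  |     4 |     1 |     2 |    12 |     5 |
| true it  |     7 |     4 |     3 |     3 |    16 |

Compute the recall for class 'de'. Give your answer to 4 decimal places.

0.7755

recall = TP/(TP+FN).
de: TP=38, FN=4+2+2+3=11 → 38/49 = 0.77551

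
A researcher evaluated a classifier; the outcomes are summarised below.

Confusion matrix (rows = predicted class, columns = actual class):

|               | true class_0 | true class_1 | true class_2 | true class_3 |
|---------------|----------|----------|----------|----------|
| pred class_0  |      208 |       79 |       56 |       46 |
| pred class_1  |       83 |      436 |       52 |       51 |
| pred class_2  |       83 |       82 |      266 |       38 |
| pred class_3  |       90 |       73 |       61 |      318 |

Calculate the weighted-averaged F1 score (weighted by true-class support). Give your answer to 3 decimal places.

Per-class F1 score (2·TP/(2·TP+FP+FN)):
  class_0: TP=208, FP=79+56+46=181, FN=83+83+90=256 → 416/853 = 0.4877
  class_1: TP=436, FP=83+52+51=186, FN=79+82+73=234 → 872/1292 = 0.6749
  class_2: TP=266, FP=83+82+38=203, FN=56+52+61=169 → 532/904 = 0.5885
  class_3: TP=318, FP=90+73+61=224, FN=46+51+38=135 → 636/995 = 0.6392
Weighted-F1 score = Σ (supportᵢ/N)·F1 scoreᵢ with N=2022: (464/2022)·0.4877 + (670/2022)·0.6749 + (435/2022)·0.5885 + (453/2022)·0.6392 = 0.605

0.605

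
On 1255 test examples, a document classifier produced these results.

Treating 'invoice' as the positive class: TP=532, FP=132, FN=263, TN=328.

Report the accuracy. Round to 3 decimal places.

0.685

Accuracy = (TP+TN)/N = (532+328)/1255 = 0.685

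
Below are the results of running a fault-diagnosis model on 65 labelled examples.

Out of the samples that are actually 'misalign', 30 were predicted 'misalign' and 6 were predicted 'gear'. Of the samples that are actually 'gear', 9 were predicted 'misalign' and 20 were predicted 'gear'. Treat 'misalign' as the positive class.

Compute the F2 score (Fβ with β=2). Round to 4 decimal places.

0.8197

Fβ = (1+β²)·TP / ((1+β²)·TP + β²·FN + FP), with β²=4
= 5·30 / (5·30 + 4·6 + 9) = 0.8197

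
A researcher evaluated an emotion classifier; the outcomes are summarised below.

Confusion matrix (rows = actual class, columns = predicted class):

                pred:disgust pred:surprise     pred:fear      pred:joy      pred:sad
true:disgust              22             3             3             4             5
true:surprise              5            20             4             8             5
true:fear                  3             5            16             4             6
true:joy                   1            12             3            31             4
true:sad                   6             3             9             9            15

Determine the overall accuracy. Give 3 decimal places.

0.505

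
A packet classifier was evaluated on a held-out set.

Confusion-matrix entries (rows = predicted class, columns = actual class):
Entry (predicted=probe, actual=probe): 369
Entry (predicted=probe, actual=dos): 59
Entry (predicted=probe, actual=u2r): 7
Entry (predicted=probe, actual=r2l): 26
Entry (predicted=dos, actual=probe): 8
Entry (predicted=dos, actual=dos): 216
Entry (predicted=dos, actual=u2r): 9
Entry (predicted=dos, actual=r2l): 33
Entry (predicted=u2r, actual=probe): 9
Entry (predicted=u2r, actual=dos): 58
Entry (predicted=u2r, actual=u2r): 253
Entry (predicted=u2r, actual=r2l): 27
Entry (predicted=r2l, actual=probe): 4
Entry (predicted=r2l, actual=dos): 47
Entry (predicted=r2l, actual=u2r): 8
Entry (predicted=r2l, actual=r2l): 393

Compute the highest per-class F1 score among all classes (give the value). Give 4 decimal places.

0.8672

Per-class F1 score (2·TP/(2·TP+FP+FN)):
  probe: TP=369, FP=59+7+26=92, FN=8+9+4=21 → 738/851 = 0.86722
  dos: TP=216, FP=8+9+33=50, FN=59+58+47=164 → 432/646 = 0.66873
  u2r: TP=253, FP=9+58+27=94, FN=7+9+8=24 → 506/624 = 0.81090
  r2l: TP=393, FP=4+47+8=59, FN=26+33+27=86 → 786/931 = 0.84425
Highest is class 'probe' with F1 score = 0.8672.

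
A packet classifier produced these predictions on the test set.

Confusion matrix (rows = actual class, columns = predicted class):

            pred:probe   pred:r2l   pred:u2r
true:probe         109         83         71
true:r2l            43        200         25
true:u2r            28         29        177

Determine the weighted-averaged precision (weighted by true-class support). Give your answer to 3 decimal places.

Per-class precision (TP/(TP+FP)):
  probe: TP=109, FP=43+28=71 → 109/180 = 0.6056
  r2l: TP=200, FP=83+29=112 → 200/312 = 0.6410
  u2r: TP=177, FP=71+25=96 → 177/273 = 0.6484
Weighted-precision = Σ (supportᵢ/N)·precisionᵢ with N=765: (263/765)·0.6056 + (268/765)·0.6410 + (234/765)·0.6484 = 0.631

0.631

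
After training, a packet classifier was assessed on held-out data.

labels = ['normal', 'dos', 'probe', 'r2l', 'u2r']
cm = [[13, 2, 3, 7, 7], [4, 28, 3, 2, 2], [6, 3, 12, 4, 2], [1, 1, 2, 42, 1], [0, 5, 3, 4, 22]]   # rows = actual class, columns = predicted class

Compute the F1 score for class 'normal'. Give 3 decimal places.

0.464

F1 score = 2·TP/(2·TP+FP+FN).
normal: TP=13, FP=4+6+1+0=11, FN=2+3+7+7=19 → 26/56 = 0.4643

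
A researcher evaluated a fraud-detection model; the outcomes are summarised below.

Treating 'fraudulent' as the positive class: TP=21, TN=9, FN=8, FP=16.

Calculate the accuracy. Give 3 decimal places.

0.556

Accuracy = (TP+TN)/N = (21+9)/54 = 0.556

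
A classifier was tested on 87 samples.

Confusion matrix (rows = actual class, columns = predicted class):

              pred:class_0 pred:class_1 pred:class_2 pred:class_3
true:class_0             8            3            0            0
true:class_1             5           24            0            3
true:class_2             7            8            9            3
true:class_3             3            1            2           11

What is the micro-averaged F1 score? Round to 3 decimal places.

0.598

Micro-averaging pools counts across classes: ΣTP=52, ΣFP=35, ΣFN=35.
Micro-F1 score = 2·TP/(2·TP+FP+FN) on pooled counts = 0.598 (equals overall accuracy in single-label multiclass).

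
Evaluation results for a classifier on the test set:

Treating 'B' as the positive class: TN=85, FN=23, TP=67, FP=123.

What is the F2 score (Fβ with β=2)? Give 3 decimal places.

Fβ = (1+β²)·TP / ((1+β²)·TP + β²·FN + FP), with β²=4
= 5·67 / (5·67 + 4·23 + 123) = 0.609

0.609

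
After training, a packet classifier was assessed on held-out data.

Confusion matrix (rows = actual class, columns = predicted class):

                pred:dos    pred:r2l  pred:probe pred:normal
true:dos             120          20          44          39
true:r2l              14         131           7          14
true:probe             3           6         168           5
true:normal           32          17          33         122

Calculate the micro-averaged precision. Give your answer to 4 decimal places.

Micro-averaging pools counts across classes: ΣTP=541, ΣFP=234, ΣFN=234.
Micro-precision = TP/(TP+FP) on pooled counts = 0.6981 (equals overall accuracy in single-label multiclass).

0.6981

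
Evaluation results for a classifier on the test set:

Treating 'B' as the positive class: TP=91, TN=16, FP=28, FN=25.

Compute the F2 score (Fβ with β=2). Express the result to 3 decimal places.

0.780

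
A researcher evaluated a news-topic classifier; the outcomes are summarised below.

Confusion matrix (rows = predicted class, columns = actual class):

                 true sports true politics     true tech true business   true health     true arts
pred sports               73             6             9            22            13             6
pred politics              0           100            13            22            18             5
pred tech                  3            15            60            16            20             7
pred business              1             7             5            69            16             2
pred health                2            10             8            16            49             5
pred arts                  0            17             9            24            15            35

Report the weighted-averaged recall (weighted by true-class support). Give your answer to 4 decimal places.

0.5530

Per-class recall (TP/(TP+FN)):
  sports: TP=73, FN=0+3+1+2+0=6 → 73/79 = 0.92405
  politics: TP=100, FN=6+15+7+10+17=55 → 100/155 = 0.64516
  tech: TP=60, FN=9+13+5+8+9=44 → 60/104 = 0.57692
  business: TP=69, FN=22+22+16+16+24=100 → 69/169 = 0.40828
  health: TP=49, FN=13+18+20+16+15=82 → 49/131 = 0.37405
  arts: TP=35, FN=6+5+7+2+5=25 → 35/60 = 0.58333
Weighted-recall = Σ (supportᵢ/N)·recallᵢ with N=698: (79/698)·0.92405 + (155/698)·0.64516 + (104/698)·0.57692 + (169/698)·0.40828 + (131/698)·0.37405 + (60/698)·0.58333 = 0.5530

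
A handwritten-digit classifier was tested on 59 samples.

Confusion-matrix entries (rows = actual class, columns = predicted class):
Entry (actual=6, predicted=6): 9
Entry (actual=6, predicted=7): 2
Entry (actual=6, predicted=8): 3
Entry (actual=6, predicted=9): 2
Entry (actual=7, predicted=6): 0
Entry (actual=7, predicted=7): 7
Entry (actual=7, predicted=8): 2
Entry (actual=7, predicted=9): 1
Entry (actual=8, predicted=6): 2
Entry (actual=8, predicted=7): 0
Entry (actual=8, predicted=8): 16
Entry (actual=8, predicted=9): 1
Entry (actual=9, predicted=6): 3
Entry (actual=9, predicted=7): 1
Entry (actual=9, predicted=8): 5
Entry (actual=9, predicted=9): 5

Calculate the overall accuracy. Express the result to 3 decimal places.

Accuracy = trace / total = (9+7+16+5=37) / 59 = 37/59 = 0.627

0.627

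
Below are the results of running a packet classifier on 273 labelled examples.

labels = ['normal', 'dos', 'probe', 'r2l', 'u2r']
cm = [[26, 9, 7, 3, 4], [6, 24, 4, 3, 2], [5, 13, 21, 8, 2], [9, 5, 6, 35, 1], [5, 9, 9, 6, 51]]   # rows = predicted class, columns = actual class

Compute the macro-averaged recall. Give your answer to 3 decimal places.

Per-class recall (TP/(TP+FN)):
  normal: TP=26, FN=6+5+9+5=25 → 26/51 = 0.5098
  dos: TP=24, FN=9+13+5+9=36 → 24/60 = 0.4000
  probe: TP=21, FN=7+4+6+9=26 → 21/47 = 0.4468
  r2l: TP=35, FN=3+3+8+6=20 → 35/55 = 0.6364
  u2r: TP=51, FN=4+2+2+1=9 → 51/60 = 0.8500
Macro-recall = mean = (0.5098 + 0.4000 + 0.4468 + 0.6364 + 0.8500) / 5 = 0.569

0.569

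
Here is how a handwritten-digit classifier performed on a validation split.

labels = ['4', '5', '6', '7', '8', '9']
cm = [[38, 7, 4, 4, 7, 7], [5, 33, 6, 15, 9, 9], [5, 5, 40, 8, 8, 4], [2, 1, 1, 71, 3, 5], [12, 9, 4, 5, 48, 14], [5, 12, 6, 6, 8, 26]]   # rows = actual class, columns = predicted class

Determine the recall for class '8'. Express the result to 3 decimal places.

recall = TP/(TP+FN).
8: TP=48, FN=12+9+4+5+14=44 → 48/92 = 0.5217

0.522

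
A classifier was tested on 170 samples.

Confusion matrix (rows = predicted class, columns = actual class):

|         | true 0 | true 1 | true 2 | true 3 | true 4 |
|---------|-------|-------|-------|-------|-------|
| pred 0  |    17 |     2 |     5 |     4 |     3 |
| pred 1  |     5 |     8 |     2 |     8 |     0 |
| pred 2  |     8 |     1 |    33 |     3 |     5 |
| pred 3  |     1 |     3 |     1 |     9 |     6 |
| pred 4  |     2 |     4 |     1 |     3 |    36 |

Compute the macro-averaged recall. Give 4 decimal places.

Per-class recall (TP/(TP+FN)):
  0: TP=17, FN=5+8+1+2=16 → 17/33 = 0.51515
  1: TP=8, FN=2+1+3+4=10 → 8/18 = 0.44444
  2: TP=33, FN=5+2+1+1=9 → 33/42 = 0.78571
  3: TP=9, FN=4+8+3+3=18 → 9/27 = 0.33333
  4: TP=36, FN=3+0+5+6=14 → 36/50 = 0.72000
Macro-recall = mean = (0.51515 + 0.44444 + 0.78571 + 0.33333 + 0.72000) / 5 = 0.5597

0.5597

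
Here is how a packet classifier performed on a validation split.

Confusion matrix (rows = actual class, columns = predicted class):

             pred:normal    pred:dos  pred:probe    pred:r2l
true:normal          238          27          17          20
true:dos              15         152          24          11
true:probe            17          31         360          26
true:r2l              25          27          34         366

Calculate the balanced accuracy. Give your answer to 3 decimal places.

Balanced accuracy = mean of per-class recall.
  normal: recall = 238/302 = 0.7881
  dos: recall = 152/202 = 0.7525
  probe: recall = 360/434 = 0.8295
  r2l: recall = 366/452 = 0.8097
Mean = (0.7881 + 0.7525 + 0.8295 + 0.8097) / 4 = 0.795

0.795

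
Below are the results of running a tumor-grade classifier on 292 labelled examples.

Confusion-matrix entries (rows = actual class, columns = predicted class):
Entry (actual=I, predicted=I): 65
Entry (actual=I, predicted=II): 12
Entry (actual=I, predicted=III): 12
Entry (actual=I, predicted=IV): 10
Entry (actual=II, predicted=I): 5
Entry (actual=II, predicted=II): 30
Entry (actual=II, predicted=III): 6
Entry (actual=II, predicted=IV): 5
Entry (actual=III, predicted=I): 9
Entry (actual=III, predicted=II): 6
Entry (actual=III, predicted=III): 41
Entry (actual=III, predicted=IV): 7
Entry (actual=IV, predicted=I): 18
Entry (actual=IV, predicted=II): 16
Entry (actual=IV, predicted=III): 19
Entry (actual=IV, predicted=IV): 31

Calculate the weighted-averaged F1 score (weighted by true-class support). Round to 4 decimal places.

0.5665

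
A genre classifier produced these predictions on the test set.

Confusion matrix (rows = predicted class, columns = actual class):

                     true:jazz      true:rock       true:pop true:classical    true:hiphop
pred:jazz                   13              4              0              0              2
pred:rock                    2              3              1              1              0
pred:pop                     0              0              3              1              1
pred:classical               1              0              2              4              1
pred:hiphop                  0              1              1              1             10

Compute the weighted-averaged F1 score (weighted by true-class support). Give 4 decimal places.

Per-class F1 score (2·TP/(2·TP+FP+FN)):
  jazz: TP=13, FP=4+0+0+2=6, FN=2+0+1+0=3 → 26/35 = 0.74286
  rock: TP=3, FP=2+1+1+0=4, FN=4+0+0+1=5 → 6/15 = 0.40000
  pop: TP=3, FP=0+0+1+1=2, FN=0+1+2+1=4 → 6/12 = 0.50000
  classical: TP=4, FP=1+0+2+1=4, FN=0+1+1+1=3 → 8/15 = 0.53333
  hiphop: TP=10, FP=0+1+1+1=3, FN=2+0+1+1=4 → 20/27 = 0.74074
Weighted-F1 score = Σ (supportᵢ/N)·F1 scoreᵢ with N=52: (16/52)·0.74286 + (8/52)·0.40000 + (7/52)·0.50000 + (7/52)·0.53333 + (14/52)·0.74074 = 0.6286

0.6286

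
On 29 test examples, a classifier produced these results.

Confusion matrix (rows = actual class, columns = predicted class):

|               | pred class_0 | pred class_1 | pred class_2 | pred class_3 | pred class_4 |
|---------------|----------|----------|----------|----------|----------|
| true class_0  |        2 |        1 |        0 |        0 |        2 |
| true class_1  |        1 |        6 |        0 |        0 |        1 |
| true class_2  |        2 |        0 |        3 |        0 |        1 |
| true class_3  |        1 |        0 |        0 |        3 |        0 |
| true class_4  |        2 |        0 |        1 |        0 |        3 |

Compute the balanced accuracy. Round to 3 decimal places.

0.580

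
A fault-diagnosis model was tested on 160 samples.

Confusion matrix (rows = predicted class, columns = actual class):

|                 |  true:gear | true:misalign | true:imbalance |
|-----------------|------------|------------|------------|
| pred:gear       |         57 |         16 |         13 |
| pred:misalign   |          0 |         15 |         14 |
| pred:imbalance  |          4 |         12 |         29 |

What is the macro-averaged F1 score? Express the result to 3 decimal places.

0.589

Per-class F1 score (2·TP/(2·TP+FP+FN)):
  gear: TP=57, FP=16+13=29, FN=0+4=4 → 114/147 = 0.7755
  misalign: TP=15, FP=0+14=14, FN=16+12=28 → 30/72 = 0.4167
  imbalance: TP=29, FP=4+12=16, FN=13+14=27 → 58/101 = 0.5743
Macro-F1 score = mean = (0.7755 + 0.4167 + 0.5743) / 3 = 0.589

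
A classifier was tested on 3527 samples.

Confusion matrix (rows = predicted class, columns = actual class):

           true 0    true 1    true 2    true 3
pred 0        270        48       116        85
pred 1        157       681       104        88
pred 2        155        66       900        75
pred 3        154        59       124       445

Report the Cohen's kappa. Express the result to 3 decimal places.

Observed agreement pₒ = trace/N = 2296/3527 = 0.6510
Expected agreement pₑ = Σ (rowᵢ·colᵢ)/N² = (736·519 + 854·1030 + 1244·1196 + 693·782)/3527² = 0.2646
κ = (pₒ − pₑ)/(1 − pₑ) = (0.6510 − 0.2646)/(1 − 0.2646) = 0.525

0.525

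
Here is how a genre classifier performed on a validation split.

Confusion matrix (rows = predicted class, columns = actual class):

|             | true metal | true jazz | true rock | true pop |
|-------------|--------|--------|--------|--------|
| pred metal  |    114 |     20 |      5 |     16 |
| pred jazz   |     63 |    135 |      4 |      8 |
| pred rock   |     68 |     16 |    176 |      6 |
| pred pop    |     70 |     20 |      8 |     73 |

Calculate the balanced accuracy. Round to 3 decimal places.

0.672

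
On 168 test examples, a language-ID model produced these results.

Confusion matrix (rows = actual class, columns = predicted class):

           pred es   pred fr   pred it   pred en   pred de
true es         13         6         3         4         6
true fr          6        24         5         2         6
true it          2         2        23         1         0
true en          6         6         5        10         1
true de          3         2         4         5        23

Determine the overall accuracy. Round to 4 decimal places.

0.5536

Accuracy = trace / total = (13+24+23+10+23=93) / 168 = 93/168 = 0.5536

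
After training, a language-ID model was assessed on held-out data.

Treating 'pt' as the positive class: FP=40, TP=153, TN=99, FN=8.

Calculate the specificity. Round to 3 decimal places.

0.712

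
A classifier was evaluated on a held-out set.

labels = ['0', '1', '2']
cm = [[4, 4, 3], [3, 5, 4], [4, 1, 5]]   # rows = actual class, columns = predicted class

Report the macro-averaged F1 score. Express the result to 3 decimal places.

0.424

Per-class F1 score (2·TP/(2·TP+FP+FN)):
  0: TP=4, FP=3+4=7, FN=4+3=7 → 8/22 = 0.3636
  1: TP=5, FP=4+1=5, FN=3+4=7 → 10/22 = 0.4545
  2: TP=5, FP=3+4=7, FN=4+1=5 → 10/22 = 0.4545
Macro-F1 score = mean = (0.3636 + 0.4545 + 0.4545) / 3 = 0.424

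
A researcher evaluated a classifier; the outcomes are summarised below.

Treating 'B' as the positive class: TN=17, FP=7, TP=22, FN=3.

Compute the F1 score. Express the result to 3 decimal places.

Precision = TP/(TP+FP) = 22/29 = 0.7586
Recall = TP/(TP+FN) = 22/25 = 0.8800
F1 = 2·TP/(2·TP+FP+FN) = 44/54 = 0.815

0.815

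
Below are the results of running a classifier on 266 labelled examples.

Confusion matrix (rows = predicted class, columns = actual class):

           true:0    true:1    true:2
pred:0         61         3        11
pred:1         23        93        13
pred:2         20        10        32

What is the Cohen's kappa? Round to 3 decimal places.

0.535

Observed agreement pₒ = trace/N = 186/266 = 0.6992
Expected agreement pₑ = Σ (rowᵢ·colᵢ)/N² = (104·75 + 106·129 + 56·62)/266² = 0.3526
κ = (pₒ − pₑ)/(1 − pₑ) = (0.6992 − 0.3526)/(1 − 0.3526) = 0.535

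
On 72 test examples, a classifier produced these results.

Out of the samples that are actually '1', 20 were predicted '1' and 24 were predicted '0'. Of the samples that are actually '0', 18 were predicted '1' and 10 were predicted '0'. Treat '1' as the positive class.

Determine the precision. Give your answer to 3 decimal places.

Precision = TP/(TP+FP) = 20/(20+18) = 20/38 = 0.526

0.526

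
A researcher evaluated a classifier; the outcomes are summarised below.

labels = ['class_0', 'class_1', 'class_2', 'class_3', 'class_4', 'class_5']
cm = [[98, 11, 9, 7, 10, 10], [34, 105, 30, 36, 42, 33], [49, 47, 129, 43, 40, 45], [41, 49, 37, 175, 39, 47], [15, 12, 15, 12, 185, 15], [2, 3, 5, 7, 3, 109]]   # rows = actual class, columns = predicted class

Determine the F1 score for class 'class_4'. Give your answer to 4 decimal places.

0.6457

Take TP from the diagonal, FP from the rest of the 'class_4' prediction marginal, FN from the rest of the 'class_4' actual marginal.
F1 score = 2·TP/(2·TP+FP+FN).
class_4: TP=185, FP=10+42+40+39+3=134, FN=15+12+15+12+15=69 → 370/573 = 0.64572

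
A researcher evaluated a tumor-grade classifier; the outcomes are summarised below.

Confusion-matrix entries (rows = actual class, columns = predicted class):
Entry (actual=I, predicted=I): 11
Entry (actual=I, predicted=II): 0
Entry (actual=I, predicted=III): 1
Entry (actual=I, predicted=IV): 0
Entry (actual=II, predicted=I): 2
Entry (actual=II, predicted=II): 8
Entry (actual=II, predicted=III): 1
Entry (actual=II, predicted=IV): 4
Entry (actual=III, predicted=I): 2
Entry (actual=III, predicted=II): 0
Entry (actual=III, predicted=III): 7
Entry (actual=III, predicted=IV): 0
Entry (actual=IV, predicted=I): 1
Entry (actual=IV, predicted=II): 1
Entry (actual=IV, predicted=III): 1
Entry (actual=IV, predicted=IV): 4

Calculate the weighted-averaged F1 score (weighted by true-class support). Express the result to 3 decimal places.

0.693

Per-class F1 score (2·TP/(2·TP+FP+FN)):
  I: TP=11, FP=2+2+1=5, FN=0+1+0=1 → 22/28 = 0.7857
  II: TP=8, FP=0+0+1=1, FN=2+1+4=7 → 16/24 = 0.6667
  III: TP=7, FP=1+1+1=3, FN=2+0+0=2 → 14/19 = 0.7368
  IV: TP=4, FP=0+4+0=4, FN=1+1+1=3 → 8/15 = 0.5333
Weighted-F1 score = Σ (supportᵢ/N)·F1 scoreᵢ with N=43: (12/43)·0.7857 + (15/43)·0.6667 + (9/43)·0.7368 + (7/43)·0.5333 = 0.693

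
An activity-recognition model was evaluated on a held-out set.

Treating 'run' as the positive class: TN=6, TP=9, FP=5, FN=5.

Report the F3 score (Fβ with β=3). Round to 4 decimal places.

Fβ = (1+β²)·TP / ((1+β²)·TP + β²·FN + FP), with β²=9
= 10·9 / (10·9 + 9·5 + 5) = 0.6429

0.6429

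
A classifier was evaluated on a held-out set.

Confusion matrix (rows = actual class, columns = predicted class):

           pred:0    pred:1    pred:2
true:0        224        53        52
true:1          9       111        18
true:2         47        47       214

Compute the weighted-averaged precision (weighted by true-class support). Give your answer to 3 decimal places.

Per-class precision (TP/(TP+FP)):
  0: TP=224, FP=9+47=56 → 224/280 = 0.8000
  1: TP=111, FP=53+47=100 → 111/211 = 0.5261
  2: TP=214, FP=52+18=70 → 214/284 = 0.7535
Weighted-precision = Σ (supportᵢ/N)·precisionᵢ with N=775: (329/775)·0.8000 + (138/775)·0.5261 + (308/775)·0.7535 = 0.733

0.733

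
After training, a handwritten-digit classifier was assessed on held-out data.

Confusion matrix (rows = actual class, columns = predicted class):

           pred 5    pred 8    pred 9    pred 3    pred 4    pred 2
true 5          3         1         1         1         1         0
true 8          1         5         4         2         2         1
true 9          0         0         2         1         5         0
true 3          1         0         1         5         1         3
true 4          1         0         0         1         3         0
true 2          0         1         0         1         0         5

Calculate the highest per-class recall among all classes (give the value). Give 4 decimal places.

0.7143

Per-class recall (TP/(TP+FN)):
  5: TP=3, FN=1+1+1+1+0=4 → 3/7 = 0.42857
  8: TP=5, FN=1+4+2+2+1=10 → 5/15 = 0.33333
  9: TP=2, FN=0+0+1+5+0=6 → 2/8 = 0.25000
  3: TP=5, FN=1+0+1+1+3=6 → 5/11 = 0.45455
  4: TP=3, FN=1+0+0+1+0=2 → 3/5 = 0.60000
  2: TP=5, FN=0+1+0+1+0=2 → 5/7 = 0.71429
Highest is class '2' with recall = 0.7143.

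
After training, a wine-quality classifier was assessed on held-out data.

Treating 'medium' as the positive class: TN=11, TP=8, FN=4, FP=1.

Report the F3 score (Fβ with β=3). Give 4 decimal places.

Fβ = (1+β²)·TP / ((1+β²)·TP + β²·FN + FP), with β²=9
= 10·8 / (10·8 + 9·4 + 1) = 0.6838

0.6838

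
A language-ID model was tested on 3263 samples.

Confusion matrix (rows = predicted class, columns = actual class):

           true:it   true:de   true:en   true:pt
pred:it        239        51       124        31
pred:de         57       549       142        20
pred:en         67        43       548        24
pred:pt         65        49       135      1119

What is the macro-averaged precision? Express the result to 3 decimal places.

0.718

Per-class precision (TP/(TP+FP)):
  it: TP=239, FP=51+124+31=206 → 239/445 = 0.5371
  de: TP=549, FP=57+142+20=219 → 549/768 = 0.7148
  en: TP=548, FP=67+43+24=134 → 548/682 = 0.8035
  pt: TP=1119, FP=65+49+135=249 → 1119/1368 = 0.8180
Macro-precision = mean = (0.5371 + 0.7148 + 0.8035 + 0.8180) / 4 = 0.718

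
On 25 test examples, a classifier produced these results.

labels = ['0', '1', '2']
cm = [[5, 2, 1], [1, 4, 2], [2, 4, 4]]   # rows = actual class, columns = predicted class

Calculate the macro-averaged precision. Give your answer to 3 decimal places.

0.532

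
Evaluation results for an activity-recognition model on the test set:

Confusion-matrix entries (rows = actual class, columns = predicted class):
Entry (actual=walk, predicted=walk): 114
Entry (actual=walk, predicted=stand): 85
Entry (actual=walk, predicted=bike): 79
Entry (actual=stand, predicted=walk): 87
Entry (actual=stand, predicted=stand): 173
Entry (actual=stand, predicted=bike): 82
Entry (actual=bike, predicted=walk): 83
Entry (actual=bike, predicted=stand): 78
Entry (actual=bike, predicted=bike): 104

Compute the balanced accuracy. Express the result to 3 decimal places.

0.436

Balanced accuracy = mean of per-class recall.
  walk: recall = 114/278 = 0.4101
  stand: recall = 173/342 = 0.5058
  bike: recall = 104/265 = 0.3925
Mean = (0.4101 + 0.5058 + 0.3925) / 3 = 0.436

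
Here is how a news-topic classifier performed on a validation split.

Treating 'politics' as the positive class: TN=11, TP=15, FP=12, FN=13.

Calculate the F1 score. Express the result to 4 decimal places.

Precision = TP/(TP+FP) = 15/27 = 0.5556
Recall = TP/(TP+FN) = 15/28 = 0.5357
F1 = 2·TP/(2·TP+FP+FN) = 30/55 = 0.5455

0.5455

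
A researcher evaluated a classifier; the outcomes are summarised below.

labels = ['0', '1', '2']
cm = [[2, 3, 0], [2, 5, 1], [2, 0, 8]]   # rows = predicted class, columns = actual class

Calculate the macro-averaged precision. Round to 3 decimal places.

0.608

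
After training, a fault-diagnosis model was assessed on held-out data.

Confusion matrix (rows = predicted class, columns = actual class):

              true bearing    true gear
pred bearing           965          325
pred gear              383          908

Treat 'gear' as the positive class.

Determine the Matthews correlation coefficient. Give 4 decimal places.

0.4518

MCC = (TP·TN − FP·FN) / √((TP+FP)(TP+FN)(TN+FP)(TN+FN))
Numerator = 908·965 − 383·325 = 751745
Denominator = √(1291·1233·1348·1290) = √2768018072760 = 1663736.1788
MCC = 751745 / 1663736.1788 = 0.4518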